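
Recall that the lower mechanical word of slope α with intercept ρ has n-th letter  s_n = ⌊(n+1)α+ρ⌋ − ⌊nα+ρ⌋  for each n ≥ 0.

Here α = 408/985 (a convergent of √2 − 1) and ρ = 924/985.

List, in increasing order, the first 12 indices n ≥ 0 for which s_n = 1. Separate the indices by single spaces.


0 2 4 7 9 12 14 17 19 21 24 26

n=0: ⌊1332/985⌋−⌊924/985⌋ = 1−0 = 1  ← one
n=1: ⌊1740/985⌋−⌊1332/985⌋ = 1−1 = 0
n=2: ⌊2148/985⌋−⌊1740/985⌋ = 2−1 = 1  ← one
n=3: ⌊2556/985⌋−⌊2148/985⌋ = 2−2 = 0
n=4: ⌊2964/985⌋−⌊2556/985⌋ = 3−2 = 1  ← one
n=5: ⌊3372/985⌋−⌊2964/985⌋ = 3−3 = 0
n=6: ⌊3780/985⌋−⌊3372/985⌋ = 3−3 = 0
n=7: ⌊4188/985⌋−⌊3780/985⌋ = 4−3 = 1  ← one
n=8: ⌊4596/985⌋−⌊4188/985⌋ = 4−4 = 0
n=9: ⌊5004/985⌋−⌊4596/985⌋ = 5−4 = 1  ← one
n=10: ⌊5412/985⌋−⌊5004/985⌋ = 5−5 = 0
n=11: ⌊5820/985⌋−⌊5412/985⌋ = 5−5 = 0
n=12: ⌊6228/985⌋−⌊5820/985⌋ = 6−5 = 1  ← one
n=13: ⌊6636/985⌋−⌊6228/985⌋ = 6−6 = 0
n=14: ⌊7044/985⌋−⌊6636/985⌋ = 7−6 = 1  ← one
n=15: ⌊7452/985⌋−⌊7044/985⌋ = 7−7 = 0
n=16: ⌊7860/985⌋−⌊7452/985⌋ = 7−7 = 0
n=17: ⌊8268/985⌋−⌊7860/985⌋ = 8−7 = 1  ← one
n=18: ⌊8676/985⌋−⌊8268/985⌋ = 8−8 = 0
n=19: ⌊9084/985⌋−⌊8676/985⌋ = 9−8 = 1  ← one
n=20: ⌊9492/985⌋−⌊9084/985⌋ = 9−9 = 0
n=21: ⌊9900/985⌋−⌊9492/985⌋ = 10−9 = 1  ← one
n=22: ⌊10308/985⌋−⌊9900/985⌋ = 10−10 = 0
n=23: ⌊10716/985⌋−⌊10308/985⌋ = 10−10 = 0
n=24: ⌊11124/985⌋−⌊10716/985⌋ = 11−10 = 1  ← one
n=25: ⌊11532/985⌋−⌊11124/985⌋ = 11−11 = 0
n=26: ⌊11940/985⌋−⌊11532/985⌋ = 12−11 = 1  ← one
positions of the first 12 ones: 0 2 4 7 9 12 14 17 19 21 24 26


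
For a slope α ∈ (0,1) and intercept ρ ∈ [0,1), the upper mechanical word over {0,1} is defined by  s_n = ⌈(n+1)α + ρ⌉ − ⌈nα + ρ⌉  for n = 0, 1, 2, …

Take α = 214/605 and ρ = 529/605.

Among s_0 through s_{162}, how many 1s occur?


58

#1s = Σ_{n=0}^{162} s_n = Σ_{n=0}^{162} (⌈(n+1)α+ρ⌉ − ⌈nα+ρ⌉)
the sum telescopes: every ⌈nα+ρ⌉ with 0 < n < 163 appears once with + and once with −, leaving ⌈163α+ρ⌉ − ⌈0·α+ρ⌉
163α + ρ = (163·214 + 529) / 605 = 35411/605
ρ = 529/605
⌈35411/605⌉ = 59,  ⌈529/605⌉ = 1
#1s = 59 − 1 = 58


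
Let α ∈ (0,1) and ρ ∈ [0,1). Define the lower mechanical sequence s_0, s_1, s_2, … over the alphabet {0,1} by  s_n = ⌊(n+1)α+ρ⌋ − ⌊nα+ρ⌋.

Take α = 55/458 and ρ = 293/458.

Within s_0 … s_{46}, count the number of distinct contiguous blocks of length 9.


t_n = ⌊(n·55+293)/458⌋ for n = 0 … 47:
  n=0…9: ⌊293/458⌋=0 ⌊348/458⌋=0 ⌊403/458⌋=0 ⌊458/458⌋=1 ⌊513/458⌋=1 ⌊568/458⌋=1 ⌊623/458⌋=1 ⌊678/458⌋=1 ⌊733/458⌋=1 ⌊788/458⌋=1
  n=10…19: ⌊843/458⌋=1 ⌊898/458⌋=1 ⌊953/458⌋=2 ⌊1008/458⌋=2 ⌊1063/458⌋=2 ⌊1118/458⌋=2 ⌊1173/458⌋=2 ⌊1228/458⌋=2 ⌊1283/458⌋=2 ⌊1338/458⌋=2
  n=20…29: ⌊1393/458⌋=3 ⌊1448/458⌋=3 ⌊1503/458⌋=3 ⌊1558/458⌋=3 ⌊1613/458⌋=3 ⌊1668/458⌋=3 ⌊1723/458⌋=3 ⌊1778/458⌋=3 ⌊1833/458⌋=4 ⌊1888/458⌋=4
  n=30…39: ⌊1943/458⌋=4 ⌊1998/458⌋=4 ⌊2053/458⌋=4 ⌊2108/458⌋=4 ⌊2163/458⌋=4 ⌊2218/458⌋=4 ⌊2273/458⌋=4 ⌊2328/458⌋=5 ⌊2383/458⌋=5 ⌊2438/458⌋=5
  n=40…47: ⌊2493/458⌋=5 ⌊2548/458⌋=5 ⌊2603/458⌋=5 ⌊2658/458⌋=5 ⌊2713/458⌋=5 ⌊2768/458⌋=6 ⌊2823/458⌋=6 ⌊2878/458⌋=6
s_n = t_(n+1) − t_n for n = 0 … 46 gives
prefix = 00100000000100000001000000010000000010000000100
slide a length-9 window over [0..8] … [38..46] (39 windows); first occurrence of each distinct factor:
  [  0..  8] 001000000
  [  1..  9] 010000000
  [  2.. 10] 100000000
  [  3.. 11] 000000001
  [  4.. 12] 000000010
  [  5.. 13] 000000100
  [  6.. 14] 000001000
  [  7.. 15] 000010000
  [  8.. 16] 000100000
  [ 11.. 19] 100000001
  (the other 29 windows repeat one of these)
distinct factors: {000000001, 000000010, 000000100, 000001000, 000010000, 000100000, 001000000, 010000000, 100000000, 100000001}
count = 10  (Sturmian bound for length 9 is 10)

10


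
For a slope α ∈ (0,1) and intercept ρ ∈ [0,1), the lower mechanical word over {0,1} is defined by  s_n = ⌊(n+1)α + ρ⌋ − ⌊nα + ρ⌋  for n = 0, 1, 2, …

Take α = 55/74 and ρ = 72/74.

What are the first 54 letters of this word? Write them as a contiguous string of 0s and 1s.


n=0: ⌊(1·55+72)/74⌋ − ⌊(0·55+72)/74⌋ = ⌊127/74⌋ − ⌊72/74⌋ = 1 − 0 = 1
n=1: ⌊(2·55+72)/74⌋ − ⌊(1·55+72)/74⌋ = ⌊182/74⌋ − ⌊127/74⌋ = 2 − 1 = 1
n=2: ⌊(3·55+72)/74⌋ − ⌊(2·55+72)/74⌋ = ⌊237/74⌋ − ⌊182/74⌋ = 3 − 2 = 1
n=3: ⌊(4·55+72)/74⌋ − ⌊(3·55+72)/74⌋ = ⌊292/74⌋ − ⌊237/74⌋ = 3 − 3 = 0
n=4: ⌊(5·55+72)/74⌋ − ⌊(4·55+72)/74⌋ = ⌊347/74⌋ − ⌊292/74⌋ = 4 − 3 = 1
n=5: ⌊(6·55+72)/74⌋ − ⌊(5·55+72)/74⌋ = ⌊402/74⌋ − ⌊347/74⌋ = 5 − 4 = 1
n=6: ⌊(7·55+72)/74⌋ − ⌊(6·55+72)/74⌋ = ⌊457/74⌋ − ⌊402/74⌋ = 6 − 5 = 1
n=7: ⌊(8·55+72)/74⌋ − ⌊(7·55+72)/74⌋ = ⌊512/74⌋ − ⌊457/74⌋ = 6 − 6 = 0
n=8: ⌊(9·55+72)/74⌋ − ⌊(8·55+72)/74⌋ = ⌊567/74⌋ − ⌊512/74⌋ = 7 − 6 = 1
n=9: ⌊(10·55+72)/74⌋ − ⌊(9·55+72)/74⌋ = ⌊622/74⌋ − ⌊567/74⌋ = 8 − 7 = 1
n=10: ⌊(11·55+72)/74⌋ − ⌊(10·55+72)/74⌋ = ⌊677/74⌋ − ⌊622/74⌋ = 9 − 8 = 1
n=11: ⌊(12·55+72)/74⌋ − ⌊(11·55+72)/74⌋ = ⌊732/74⌋ − ⌊677/74⌋ = 9 − 9 = 0
n=12: ⌊(13·55+72)/74⌋ − ⌊(12·55+72)/74⌋ = ⌊787/74⌋ − ⌊732/74⌋ = 10 − 9 = 1
n=13: ⌊(14·55+72)/74⌋ − ⌊(13·55+72)/74⌋ = ⌊842/74⌋ − ⌊787/74⌋ = 11 − 10 = 1
n=14: ⌊(15·55+72)/74⌋ − ⌊(14·55+72)/74⌋ = ⌊897/74⌋ − ⌊842/74⌋ = 12 − 11 = 1
n=15: ⌊(16·55+72)/74⌋ − ⌊(15·55+72)/74⌋ = ⌊952/74⌋ − ⌊897/74⌋ = 12 − 12 = 0
n=16: ⌊(17·55+72)/74⌋ − ⌊(16·55+72)/74⌋ = ⌊1007/74⌋ − ⌊952/74⌋ = 13 − 12 = 1
n=17: ⌊(18·55+72)/74⌋ − ⌊(17·55+72)/74⌋ = ⌊1062/74⌋ − ⌊1007/74⌋ = 14 − 13 = 1
n=18: ⌊(19·55+72)/74⌋ − ⌊(18·55+72)/74⌋ = ⌊1117/74⌋ − ⌊1062/74⌋ = 15 − 14 = 1
n=19: ⌊(20·55+72)/74⌋ − ⌊(19·55+72)/74⌋ = ⌊1172/74⌋ − ⌊1117/74⌋ = 15 − 15 = 0
n=20: ⌊(21·55+72)/74⌋ − ⌊(20·55+72)/74⌋ = ⌊1227/74⌋ − ⌊1172/74⌋ = 16 − 15 = 1
n=21: ⌊(22·55+72)/74⌋ − ⌊(21·55+72)/74⌋ = ⌊1282/74⌋ − ⌊1227/74⌋ = 17 − 16 = 1
n=22: ⌊(23·55+72)/74⌋ − ⌊(22·55+72)/74⌋ = ⌊1337/74⌋ − ⌊1282/74⌋ = 18 − 17 = 1
n=23: ⌊(24·55+72)/74⌋ − ⌊(23·55+72)/74⌋ = ⌊1392/74⌋ − ⌊1337/74⌋ = 18 − 18 = 0
n=24: ⌊(25·55+72)/74⌋ − ⌊(24·55+72)/74⌋ = ⌊1447/74⌋ − ⌊1392/74⌋ = 19 − 18 = 1
n=25: ⌊(26·55+72)/74⌋ − ⌊(25·55+72)/74⌋ = ⌊1502/74⌋ − ⌊1447/74⌋ = 20 − 19 = 1
n=26: ⌊(27·55+72)/74⌋ − ⌊(26·55+72)/74⌋ = ⌊1557/74⌋ − ⌊1502/74⌋ = 21 − 20 = 1
n=27: ⌊(28·55+72)/74⌋ − ⌊(27·55+72)/74⌋ = ⌊1612/74⌋ − ⌊1557/74⌋ = 21 − 21 = 0
n=28: ⌊(29·55+72)/74⌋ − ⌊(28·55+72)/74⌋ = ⌊1667/74⌋ − ⌊1612/74⌋ = 22 − 21 = 1
n=29: ⌊(30·55+72)/74⌋ − ⌊(29·55+72)/74⌋ = ⌊1722/74⌋ − ⌊1667/74⌋ = 23 − 22 = 1
n=30: ⌊(31·55+72)/74⌋ − ⌊(30·55+72)/74⌋ = ⌊1777/74⌋ − ⌊1722/74⌋ = 24 − 23 = 1
n=31: ⌊(32·55+72)/74⌋ − ⌊(31·55+72)/74⌋ = ⌊1832/74⌋ − ⌊1777/74⌋ = 24 − 24 = 0
n=32: ⌊(33·55+72)/74⌋ − ⌊(32·55+72)/74⌋ = ⌊1887/74⌋ − ⌊1832/74⌋ = 25 − 24 = 1
n=33: ⌊(34·55+72)/74⌋ − ⌊(33·55+72)/74⌋ = ⌊1942/74⌋ − ⌊1887/74⌋ = 26 − 25 = 1
n=34: ⌊(35·55+72)/74⌋ − ⌊(34·55+72)/74⌋ = ⌊1997/74⌋ − ⌊1942/74⌋ = 26 − 26 = 0
n=35: ⌊(36·55+72)/74⌋ − ⌊(35·55+72)/74⌋ = ⌊2052/74⌋ − ⌊1997/74⌋ = 27 − 26 = 1
n=36: ⌊(37·55+72)/74⌋ − ⌊(36·55+72)/74⌋ = ⌊2107/74⌋ − ⌊2052/74⌋ = 28 − 27 = 1
n=37: ⌊(38·55+72)/74⌋ − ⌊(37·55+72)/74⌋ = ⌊2162/74⌋ − ⌊2107/74⌋ = 29 − 28 = 1
n=38: ⌊(39·55+72)/74⌋ − ⌊(38·55+72)/74⌋ = ⌊2217/74⌋ − ⌊2162/74⌋ = 29 − 29 = 0
n=39: ⌊(40·55+72)/74⌋ − ⌊(39·55+72)/74⌋ = ⌊2272/74⌋ − ⌊2217/74⌋ = 30 − 29 = 1
n=40: ⌊(41·55+72)/74⌋ − ⌊(40·55+72)/74⌋ = ⌊2327/74⌋ − ⌊2272/74⌋ = 31 − 30 = 1
n=41: ⌊(42·55+72)/74⌋ − ⌊(41·55+72)/74⌋ = ⌊2382/74⌋ − ⌊2327/74⌋ = 32 − 31 = 1
n=42: ⌊(43·55+72)/74⌋ − ⌊(42·55+72)/74⌋ = ⌊2437/74⌋ − ⌊2382/74⌋ = 32 − 32 = 0
n=43: ⌊(44·55+72)/74⌋ − ⌊(43·55+72)/74⌋ = ⌊2492/74⌋ − ⌊2437/74⌋ = 33 − 32 = 1
n=44: ⌊(45·55+72)/74⌋ − ⌊(44·55+72)/74⌋ = ⌊2547/74⌋ − ⌊2492/74⌋ = 34 − 33 = 1
n=45: ⌊(46·55+72)/74⌋ − ⌊(45·55+72)/74⌋ = ⌊2602/74⌋ − ⌊2547/74⌋ = 35 − 34 = 1
n=46: ⌊(47·55+72)/74⌋ − ⌊(46·55+72)/74⌋ = ⌊2657/74⌋ − ⌊2602/74⌋ = 35 − 35 = 0
n=47: ⌊(48·55+72)/74⌋ − ⌊(47·55+72)/74⌋ = ⌊2712/74⌋ − ⌊2657/74⌋ = 36 − 35 = 1
n=48: ⌊(49·55+72)/74⌋ − ⌊(48·55+72)/74⌋ = ⌊2767/74⌋ − ⌊2712/74⌋ = 37 − 36 = 1
n=49: ⌊(50·55+72)/74⌋ − ⌊(49·55+72)/74⌋ = ⌊2822/74⌋ − ⌊2767/74⌋ = 38 − 37 = 1
n=50: ⌊(51·55+72)/74⌋ − ⌊(50·55+72)/74⌋ = ⌊2877/74⌋ − ⌊2822/74⌋ = 38 − 38 = 0
n=51: ⌊(52·55+72)/74⌋ − ⌊(51·55+72)/74⌋ = ⌊2932/74⌋ − ⌊2877/74⌋ = 39 − 38 = 1
n=52: ⌊(53·55+72)/74⌋ − ⌊(52·55+72)/74⌋ = ⌊2987/74⌋ − ⌊2932/74⌋ = 40 − 39 = 1
n=53: ⌊(54·55+72)/74⌋ − ⌊(53·55+72)/74⌋ = ⌊3042/74⌋ − ⌊2987/74⌋ = 41 − 40 = 1

111011101110111011101110111011101101110111011101110111


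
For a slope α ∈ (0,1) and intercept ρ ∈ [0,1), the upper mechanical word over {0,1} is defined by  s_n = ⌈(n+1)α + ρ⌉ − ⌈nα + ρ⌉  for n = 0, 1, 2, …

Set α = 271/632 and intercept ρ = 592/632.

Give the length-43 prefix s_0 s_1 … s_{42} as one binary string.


n=0: ⌈(1·271+592)/632⌉ − ⌈(0·271+592)/632⌉ = ⌈863/632⌉ − ⌈592/632⌉ = 2 − 1 = 1
n=1: ⌈(2·271+592)/632⌉ − ⌈(1·271+592)/632⌉ = ⌈1134/632⌉ − ⌈863/632⌉ = 2 − 2 = 0
n=2: ⌈(3·271+592)/632⌉ − ⌈(2·271+592)/632⌉ = ⌈1405/632⌉ − ⌈1134/632⌉ = 3 − 2 = 1
n=3: ⌈(4·271+592)/632⌉ − ⌈(3·271+592)/632⌉ = ⌈1676/632⌉ − ⌈1405/632⌉ = 3 − 3 = 0
n=4: ⌈(5·271+592)/632⌉ − ⌈(4·271+592)/632⌉ = ⌈1947/632⌉ − ⌈1676/632⌉ = 4 − 3 = 1
n=5: ⌈(6·271+592)/632⌉ − ⌈(5·271+592)/632⌉ = ⌈2218/632⌉ − ⌈1947/632⌉ = 4 − 4 = 0
n=6: ⌈(7·271+592)/632⌉ − ⌈(6·271+592)/632⌉ = ⌈2489/632⌉ − ⌈2218/632⌉ = 4 − 4 = 0
n=7: ⌈(8·271+592)/632⌉ − ⌈(7·271+592)/632⌉ = ⌈2760/632⌉ − ⌈2489/632⌉ = 5 − 4 = 1
n=8: ⌈(9·271+592)/632⌉ − ⌈(8·271+592)/632⌉ = ⌈3031/632⌉ − ⌈2760/632⌉ = 5 − 5 = 0
n=9: ⌈(10·271+592)/632⌉ − ⌈(9·271+592)/632⌉ = ⌈3302/632⌉ − ⌈3031/632⌉ = 6 − 5 = 1
n=10: ⌈(11·271+592)/632⌉ − ⌈(10·271+592)/632⌉ = ⌈3573/632⌉ − ⌈3302/632⌉ = 6 − 6 = 0
n=11: ⌈(12·271+592)/632⌉ − ⌈(11·271+592)/632⌉ = ⌈3844/632⌉ − ⌈3573/632⌉ = 7 − 6 = 1
n=12: ⌈(13·271+592)/632⌉ − ⌈(12·271+592)/632⌉ = ⌈4115/632⌉ − ⌈3844/632⌉ = 7 − 7 = 0
n=13: ⌈(14·271+592)/632⌉ − ⌈(13·271+592)/632⌉ = ⌈4386/632⌉ − ⌈4115/632⌉ = 7 − 7 = 0
n=14: ⌈(15·271+592)/632⌉ − ⌈(14·271+592)/632⌉ = ⌈4657/632⌉ − ⌈4386/632⌉ = 8 − 7 = 1
n=15: ⌈(16·271+592)/632⌉ − ⌈(15·271+592)/632⌉ = ⌈4928/632⌉ − ⌈4657/632⌉ = 8 − 8 = 0
n=16: ⌈(17·271+592)/632⌉ − ⌈(16·271+592)/632⌉ = ⌈5199/632⌉ − ⌈4928/632⌉ = 9 − 8 = 1
n=17: ⌈(18·271+592)/632⌉ − ⌈(17·271+592)/632⌉ = ⌈5470/632⌉ − ⌈5199/632⌉ = 9 − 9 = 0
n=18: ⌈(19·271+592)/632⌉ − ⌈(18·271+592)/632⌉ = ⌈5741/632⌉ − ⌈5470/632⌉ = 10 − 9 = 1
n=19: ⌈(20·271+592)/632⌉ − ⌈(19·271+592)/632⌉ = ⌈6012/632⌉ − ⌈5741/632⌉ = 10 − 10 = 0
n=20: ⌈(21·271+592)/632⌉ − ⌈(20·271+592)/632⌉ = ⌈6283/632⌉ − ⌈6012/632⌉ = 10 − 10 = 0
n=21: ⌈(22·271+592)/632⌉ − ⌈(21·271+592)/632⌉ = ⌈6554/632⌉ − ⌈6283/632⌉ = 11 − 10 = 1
n=22: ⌈(23·271+592)/632⌉ − ⌈(22·271+592)/632⌉ = ⌈6825/632⌉ − ⌈6554/632⌉ = 11 − 11 = 0
n=23: ⌈(24·271+592)/632⌉ − ⌈(23·271+592)/632⌉ = ⌈7096/632⌉ − ⌈6825/632⌉ = 12 − 11 = 1
n=24: ⌈(25·271+592)/632⌉ − ⌈(24·271+592)/632⌉ = ⌈7367/632⌉ − ⌈7096/632⌉ = 12 − 12 = 0
n=25: ⌈(26·271+592)/632⌉ − ⌈(25·271+592)/632⌉ = ⌈7638/632⌉ − ⌈7367/632⌉ = 13 − 12 = 1
n=26: ⌈(27·271+592)/632⌉ − ⌈(26·271+592)/632⌉ = ⌈7909/632⌉ − ⌈7638/632⌉ = 13 − 13 = 0
n=27: ⌈(28·271+592)/632⌉ − ⌈(27·271+592)/632⌉ = ⌈8180/632⌉ − ⌈7909/632⌉ = 13 − 13 = 0
n=28: ⌈(29·271+592)/632⌉ − ⌈(28·271+592)/632⌉ = ⌈8451/632⌉ − ⌈8180/632⌉ = 14 − 13 = 1
n=29: ⌈(30·271+592)/632⌉ − ⌈(29·271+592)/632⌉ = ⌈8722/632⌉ − ⌈8451/632⌉ = 14 − 14 = 0
n=30: ⌈(31·271+592)/632⌉ − ⌈(30·271+592)/632⌉ = ⌈8993/632⌉ − ⌈8722/632⌉ = 15 − 14 = 1
n=31: ⌈(32·271+592)/632⌉ − ⌈(31·271+592)/632⌉ = ⌈9264/632⌉ − ⌈8993/632⌉ = 15 − 15 = 0
n=32: ⌈(33·271+592)/632⌉ − ⌈(32·271+592)/632⌉ = ⌈9535/632⌉ − ⌈9264/632⌉ = 16 − 15 = 1
n=33: ⌈(34·271+592)/632⌉ − ⌈(33·271+592)/632⌉ = ⌈9806/632⌉ − ⌈9535/632⌉ = 16 − 16 = 0
n=34: ⌈(35·271+592)/632⌉ − ⌈(34·271+592)/632⌉ = ⌈10077/632⌉ − ⌈9806/632⌉ = 16 − 16 = 0
n=35: ⌈(36·271+592)/632⌉ − ⌈(35·271+592)/632⌉ = ⌈10348/632⌉ − ⌈10077/632⌉ = 17 − 16 = 1
n=36: ⌈(37·271+592)/632⌉ − ⌈(36·271+592)/632⌉ = ⌈10619/632⌉ − ⌈10348/632⌉ = 17 − 17 = 0
n=37: ⌈(38·271+592)/632⌉ − ⌈(37·271+592)/632⌉ = ⌈10890/632⌉ − ⌈10619/632⌉ = 18 − 17 = 1
n=38: ⌈(39·271+592)/632⌉ − ⌈(38·271+592)/632⌉ = ⌈11161/632⌉ − ⌈10890/632⌉ = 18 − 18 = 0
n=39: ⌈(40·271+592)/632⌉ − ⌈(39·271+592)/632⌉ = ⌈11432/632⌉ − ⌈11161/632⌉ = 19 − 18 = 1
n=40: ⌈(41·271+592)/632⌉ − ⌈(40·271+592)/632⌉ = ⌈11703/632⌉ − ⌈11432/632⌉ = 19 − 19 = 0
n=41: ⌈(42·271+592)/632⌉ − ⌈(41·271+592)/632⌉ = ⌈11974/632⌉ − ⌈11703/632⌉ = 19 − 19 = 0
n=42: ⌈(43·271+592)/632⌉ − ⌈(42·271+592)/632⌉ = ⌈12245/632⌉ − ⌈11974/632⌉ = 20 − 19 = 1

1010100101010010101001010100101010010101001


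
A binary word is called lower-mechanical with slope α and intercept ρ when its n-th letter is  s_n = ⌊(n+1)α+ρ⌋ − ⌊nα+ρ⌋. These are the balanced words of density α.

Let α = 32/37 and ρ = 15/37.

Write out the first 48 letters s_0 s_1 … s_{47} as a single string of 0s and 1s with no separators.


111011111101111110111111101111110111111101111110

n=0: ⌊(1·32+15)/37⌋ − ⌊(0·32+15)/37⌋ = ⌊47/37⌋ − ⌊15/37⌋ = 1 − 0 = 1
n=1: ⌊(2·32+15)/37⌋ − ⌊(1·32+15)/37⌋ = ⌊79/37⌋ − ⌊47/37⌋ = 2 − 1 = 1
n=2: ⌊(3·32+15)/37⌋ − ⌊(2·32+15)/37⌋ = ⌊111/37⌋ − ⌊79/37⌋ = 3 − 2 = 1
n=3: ⌊(4·32+15)/37⌋ − ⌊(3·32+15)/37⌋ = ⌊143/37⌋ − ⌊111/37⌋ = 3 − 3 = 0
n=4: ⌊(5·32+15)/37⌋ − ⌊(4·32+15)/37⌋ = ⌊175/37⌋ − ⌊143/37⌋ = 4 − 3 = 1
n=5: ⌊(6·32+15)/37⌋ − ⌊(5·32+15)/37⌋ = ⌊207/37⌋ − ⌊175/37⌋ = 5 − 4 = 1
n=6: ⌊(7·32+15)/37⌋ − ⌊(6·32+15)/37⌋ = ⌊239/37⌋ − ⌊207/37⌋ = 6 − 5 = 1
n=7: ⌊(8·32+15)/37⌋ − ⌊(7·32+15)/37⌋ = ⌊271/37⌋ − ⌊239/37⌋ = 7 − 6 = 1
n=8: ⌊(9·32+15)/37⌋ − ⌊(8·32+15)/37⌋ = ⌊303/37⌋ − ⌊271/37⌋ = 8 − 7 = 1
n=9: ⌊(10·32+15)/37⌋ − ⌊(9·32+15)/37⌋ = ⌊335/37⌋ − ⌊303/37⌋ = 9 − 8 = 1
n=10: ⌊(11·32+15)/37⌋ − ⌊(10·32+15)/37⌋ = ⌊367/37⌋ − ⌊335/37⌋ = 9 − 9 = 0
n=11: ⌊(12·32+15)/37⌋ − ⌊(11·32+15)/37⌋ = ⌊399/37⌋ − ⌊367/37⌋ = 10 − 9 = 1
n=12: ⌊(13·32+15)/37⌋ − ⌊(12·32+15)/37⌋ = ⌊431/37⌋ − ⌊399/37⌋ = 11 − 10 = 1
n=13: ⌊(14·32+15)/37⌋ − ⌊(13·32+15)/37⌋ = ⌊463/37⌋ − ⌊431/37⌋ = 12 − 11 = 1
n=14: ⌊(15·32+15)/37⌋ − ⌊(14·32+15)/37⌋ = ⌊495/37⌋ − ⌊463/37⌋ = 13 − 12 = 1
n=15: ⌊(16·32+15)/37⌋ − ⌊(15·32+15)/37⌋ = ⌊527/37⌋ − ⌊495/37⌋ = 14 − 13 = 1
n=16: ⌊(17·32+15)/37⌋ − ⌊(16·32+15)/37⌋ = ⌊559/37⌋ − ⌊527/37⌋ = 15 − 14 = 1
n=17: ⌊(18·32+15)/37⌋ − ⌊(17·32+15)/37⌋ = ⌊591/37⌋ − ⌊559/37⌋ = 15 − 15 = 0
n=18: ⌊(19·32+15)/37⌋ − ⌊(18·32+15)/37⌋ = ⌊623/37⌋ − ⌊591/37⌋ = 16 − 15 = 1
n=19: ⌊(20·32+15)/37⌋ − ⌊(19·32+15)/37⌋ = ⌊655/37⌋ − ⌊623/37⌋ = 17 − 16 = 1
n=20: ⌊(21·32+15)/37⌋ − ⌊(20·32+15)/37⌋ = ⌊687/37⌋ − ⌊655/37⌋ = 18 − 17 = 1
n=21: ⌊(22·32+15)/37⌋ − ⌊(21·32+15)/37⌋ = ⌊719/37⌋ − ⌊687/37⌋ = 19 − 18 = 1
n=22: ⌊(23·32+15)/37⌋ − ⌊(22·32+15)/37⌋ = ⌊751/37⌋ − ⌊719/37⌋ = 20 − 19 = 1
n=23: ⌊(24·32+15)/37⌋ − ⌊(23·32+15)/37⌋ = ⌊783/37⌋ − ⌊751/37⌋ = 21 − 20 = 1
n=24: ⌊(25·32+15)/37⌋ − ⌊(24·32+15)/37⌋ = ⌊815/37⌋ − ⌊783/37⌋ = 22 − 21 = 1
n=25: ⌊(26·32+15)/37⌋ − ⌊(25·32+15)/37⌋ = ⌊847/37⌋ − ⌊815/37⌋ = 22 − 22 = 0
n=26: ⌊(27·32+15)/37⌋ − ⌊(26·32+15)/37⌋ = ⌊879/37⌋ − ⌊847/37⌋ = 23 − 22 = 1
n=27: ⌊(28·32+15)/37⌋ − ⌊(27·32+15)/37⌋ = ⌊911/37⌋ − ⌊879/37⌋ = 24 − 23 = 1
n=28: ⌊(29·32+15)/37⌋ − ⌊(28·32+15)/37⌋ = ⌊943/37⌋ − ⌊911/37⌋ = 25 − 24 = 1
n=29: ⌊(30·32+15)/37⌋ − ⌊(29·32+15)/37⌋ = ⌊975/37⌋ − ⌊943/37⌋ = 26 − 25 = 1
n=30: ⌊(31·32+15)/37⌋ − ⌊(30·32+15)/37⌋ = ⌊1007/37⌋ − ⌊975/37⌋ = 27 − 26 = 1
n=31: ⌊(32·32+15)/37⌋ − ⌊(31·32+15)/37⌋ = ⌊1039/37⌋ − ⌊1007/37⌋ = 28 − 27 = 1
n=32: ⌊(33·32+15)/37⌋ − ⌊(32·32+15)/37⌋ = ⌊1071/37⌋ − ⌊1039/37⌋ = 28 − 28 = 0
n=33: ⌊(34·32+15)/37⌋ − ⌊(33·32+15)/37⌋ = ⌊1103/37⌋ − ⌊1071/37⌋ = 29 − 28 = 1
n=34: ⌊(35·32+15)/37⌋ − ⌊(34·32+15)/37⌋ = ⌊1135/37⌋ − ⌊1103/37⌋ = 30 − 29 = 1
n=35: ⌊(36·32+15)/37⌋ − ⌊(35·32+15)/37⌋ = ⌊1167/37⌋ − ⌊1135/37⌋ = 31 − 30 = 1
n=36: ⌊(37·32+15)/37⌋ − ⌊(36·32+15)/37⌋ = ⌊1199/37⌋ − ⌊1167/37⌋ = 32 − 31 = 1
n=37: ⌊(38·32+15)/37⌋ − ⌊(37·32+15)/37⌋ = ⌊1231/37⌋ − ⌊1199/37⌋ = 33 − 32 = 1
n=38: ⌊(39·32+15)/37⌋ − ⌊(38·32+15)/37⌋ = ⌊1263/37⌋ − ⌊1231/37⌋ = 34 − 33 = 1
n=39: ⌊(40·32+15)/37⌋ − ⌊(39·32+15)/37⌋ = ⌊1295/37⌋ − ⌊1263/37⌋ = 35 − 34 = 1
n=40: ⌊(41·32+15)/37⌋ − ⌊(40·32+15)/37⌋ = ⌊1327/37⌋ − ⌊1295/37⌋ = 35 − 35 = 0
n=41: ⌊(42·32+15)/37⌋ − ⌊(41·32+15)/37⌋ = ⌊1359/37⌋ − ⌊1327/37⌋ = 36 − 35 = 1
n=42: ⌊(43·32+15)/37⌋ − ⌊(42·32+15)/37⌋ = ⌊1391/37⌋ − ⌊1359/37⌋ = 37 − 36 = 1
n=43: ⌊(44·32+15)/37⌋ − ⌊(43·32+15)/37⌋ = ⌊1423/37⌋ − ⌊1391/37⌋ = 38 − 37 = 1
n=44: ⌊(45·32+15)/37⌋ − ⌊(44·32+15)/37⌋ = ⌊1455/37⌋ − ⌊1423/37⌋ = 39 − 38 = 1
n=45: ⌊(46·32+15)/37⌋ − ⌊(45·32+15)/37⌋ = ⌊1487/37⌋ − ⌊1455/37⌋ = 40 − 39 = 1
n=46: ⌊(47·32+15)/37⌋ − ⌊(46·32+15)/37⌋ = ⌊1519/37⌋ − ⌊1487/37⌋ = 41 − 40 = 1
n=47: ⌊(48·32+15)/37⌋ − ⌊(47·32+15)/37⌋ = ⌊1551/37⌋ − ⌊1519/37⌋ = 41 − 41 = 0


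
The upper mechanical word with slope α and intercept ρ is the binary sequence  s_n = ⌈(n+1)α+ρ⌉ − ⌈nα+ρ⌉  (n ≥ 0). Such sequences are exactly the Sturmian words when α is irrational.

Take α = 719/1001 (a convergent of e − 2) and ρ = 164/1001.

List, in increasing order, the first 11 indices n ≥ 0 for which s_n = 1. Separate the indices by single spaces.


n=0: ⌈883/1001⌉−⌈164/1001⌉ = 1−1 = 0
n=1: ⌈1602/1001⌉−⌈883/1001⌉ = 2−1 = 1  ← one
n=2: ⌈2321/1001⌉−⌈1602/1001⌉ = 3−2 = 1  ← one
n=3: ⌈3040/1001⌉−⌈2321/1001⌉ = 4−3 = 1  ← one
n=4: ⌈3759/1001⌉−⌈3040/1001⌉ = 4−4 = 0
n=5: ⌈4478/1001⌉−⌈3759/1001⌉ = 5−4 = 1  ← one
n=6: ⌈5197/1001⌉−⌈4478/1001⌉ = 6−5 = 1  ← one
n=7: ⌈5916/1001⌉−⌈5197/1001⌉ = 6−6 = 0
n=8: ⌈6635/1001⌉−⌈5916/1001⌉ = 7−6 = 1  ← one
n=9: ⌈7354/1001⌉−⌈6635/1001⌉ = 8−7 = 1  ← one
n=10: ⌈8073/1001⌉−⌈7354/1001⌉ = 9−8 = 1  ← one
n=11: ⌈8792/1001⌉−⌈8073/1001⌉ = 9−9 = 0
n=12: ⌈9511/1001⌉−⌈8792/1001⌉ = 10−9 = 1  ← one
n=13: ⌈10230/1001⌉−⌈9511/1001⌉ = 11−10 = 1  ← one
n=14: ⌈10949/1001⌉−⌈10230/1001⌉ = 11−11 = 0
n=15: ⌈11668/1001⌉−⌈10949/1001⌉ = 12−11 = 1  ← one
positions of the first 11 ones: 1 2 3 5 6 8 9 10 12 13 15

1 2 3 5 6 8 9 10 12 13 15


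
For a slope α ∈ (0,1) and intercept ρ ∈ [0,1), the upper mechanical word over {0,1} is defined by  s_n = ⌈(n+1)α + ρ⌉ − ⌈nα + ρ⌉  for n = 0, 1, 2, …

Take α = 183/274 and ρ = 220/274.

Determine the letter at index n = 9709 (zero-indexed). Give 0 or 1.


0

(n+1)α + ρ = (9710·183 + 220) / 274 = 1777150/274
nα + ρ     = (9709·183 + 220) / 274 = 1776967/274
⌈1777150/274⌉ = 6486,  ⌈1776967/274⌉ = 6486
s_{9709} = 6486 − 6486 = 0


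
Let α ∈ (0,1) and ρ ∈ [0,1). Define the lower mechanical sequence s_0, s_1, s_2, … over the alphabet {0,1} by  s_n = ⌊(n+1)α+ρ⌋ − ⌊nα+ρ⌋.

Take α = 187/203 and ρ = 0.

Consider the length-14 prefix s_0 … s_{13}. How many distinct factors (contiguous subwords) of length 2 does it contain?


3

t_n = ⌊(n·187)/203⌋ for n = 0 … 14:
  n=0…9: ⌊0/203⌋=0 ⌊187/203⌋=0 ⌊374/203⌋=1 ⌊561/203⌋=2 ⌊748/203⌋=3 ⌊935/203⌋=4 ⌊1122/203⌋=5 ⌊1309/203⌋=6 ⌊1496/203⌋=7 ⌊1683/203⌋=8
  n=10…14: ⌊1870/203⌋=9 ⌊2057/203⌋=10 ⌊2244/203⌋=11 ⌊2431/203⌋=11 ⌊2618/203⌋=12
s_n = t_(n+1) − t_n for n = 0 … 13 gives
prefix = 01111111111101
slide a length-2 window over [0..1] … [12..13] (13 windows); first occurrence of each distinct factor:
  [  0..  1] 01
  [  1..  2] 11
  [ 11.. 12] 10
  (the other 10 windows repeat one of these)
distinct factors: {01, 10, 11}
count = 3  (Sturmian bound for length 2 is 3)


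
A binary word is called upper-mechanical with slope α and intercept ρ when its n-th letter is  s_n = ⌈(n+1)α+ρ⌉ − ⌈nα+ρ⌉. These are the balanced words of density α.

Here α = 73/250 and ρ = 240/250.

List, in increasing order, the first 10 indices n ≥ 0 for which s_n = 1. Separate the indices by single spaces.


n=0: ⌈313/250⌉−⌈240/250⌉ = 2−1 = 1  ← one
n=1: ⌈386/250⌉−⌈313/250⌉ = 2−2 = 0
n=2: ⌈459/250⌉−⌈386/250⌉ = 2−2 = 0
n=3: ⌈532/250⌉−⌈459/250⌉ = 3−2 = 1  ← one
n=4: ⌈605/250⌉−⌈532/250⌉ = 3−3 = 0
n=5: ⌈678/250⌉−⌈605/250⌉ = 3−3 = 0
n=6: ⌈751/250⌉−⌈678/250⌉ = 4−3 = 1  ← one
n=7: ⌈824/250⌉−⌈751/250⌉ = 4−4 = 0
n=8: ⌈897/250⌉−⌈824/250⌉ = 4−4 = 0
n=9: ⌈970/250⌉−⌈897/250⌉ = 4−4 = 0
n=10: ⌈1043/250⌉−⌈970/250⌉ = 5−4 = 1  ← one
n=11: ⌈1116/250⌉−⌈1043/250⌉ = 5−5 = 0
n=12: ⌈1189/250⌉−⌈1116/250⌉ = 5−5 = 0
n=13: ⌈1262/250⌉−⌈1189/250⌉ = 6−5 = 1  ← one
n=14: ⌈1335/250⌉−⌈1262/250⌉ = 6−6 = 0
n=15: ⌈1408/250⌉−⌈1335/250⌉ = 6−6 = 0
n=16: ⌈1481/250⌉−⌈1408/250⌉ = 6−6 = 0
n=17: ⌈1554/250⌉−⌈1481/250⌉ = 7−6 = 1  ← one
n=18: ⌈1627/250⌉−⌈1554/250⌉ = 7−7 = 0
n=19: ⌈1700/250⌉−⌈1627/250⌉ = 7−7 = 0
n=20: ⌈1773/250⌉−⌈1700/250⌉ = 8−7 = 1  ← one
n=21: ⌈1846/250⌉−⌈1773/250⌉ = 8−8 = 0
n=22: ⌈1919/250⌉−⌈1846/250⌉ = 8−8 = 0
n=23: ⌈1992/250⌉−⌈1919/250⌉ = 8−8 = 0
n=24: ⌈2065/250⌉−⌈1992/250⌉ = 9−8 = 1  ← one
n=25: ⌈2138/250⌉−⌈2065/250⌉ = 9−9 = 0
n=26: ⌈2211/250⌉−⌈2138/250⌉ = 9−9 = 0
n=27: ⌈2284/250⌉−⌈2211/250⌉ = 10−9 = 1  ← one
n=28: ⌈2357/250⌉−⌈2284/250⌉ = 10−10 = 0
n=29: ⌈2430/250⌉−⌈2357/250⌉ = 10−10 = 0
n=30: ⌈2503/250⌉−⌈2430/250⌉ = 11−10 = 1  ← one
positions of the first 10 ones: 0 3 6 10 13 17 20 24 27 30

0 3 6 10 13 17 20 24 27 30


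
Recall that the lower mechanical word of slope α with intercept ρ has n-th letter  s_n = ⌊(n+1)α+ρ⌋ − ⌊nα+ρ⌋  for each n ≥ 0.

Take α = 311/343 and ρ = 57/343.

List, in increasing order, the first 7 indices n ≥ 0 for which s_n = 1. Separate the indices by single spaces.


n=0: ⌊368/343⌋−⌊57/343⌋ = 1−0 = 1  ← one
n=1: ⌊679/343⌋−⌊368/343⌋ = 1−1 = 0
n=2: ⌊990/343⌋−⌊679/343⌋ = 2−1 = 1  ← one
n=3: ⌊1301/343⌋−⌊990/343⌋ = 3−2 = 1  ← one
n=4: ⌊1612/343⌋−⌊1301/343⌋ = 4−3 = 1  ← one
n=5: ⌊1923/343⌋−⌊1612/343⌋ = 5−4 = 1  ← one
n=6: ⌊2234/343⌋−⌊1923/343⌋ = 6−5 = 1  ← one
n=7: ⌊2545/343⌋−⌊2234/343⌋ = 7−6 = 1  ← one
positions of the first 7 ones: 0 2 3 4 5 6 7

0 2 3 4 5 6 7


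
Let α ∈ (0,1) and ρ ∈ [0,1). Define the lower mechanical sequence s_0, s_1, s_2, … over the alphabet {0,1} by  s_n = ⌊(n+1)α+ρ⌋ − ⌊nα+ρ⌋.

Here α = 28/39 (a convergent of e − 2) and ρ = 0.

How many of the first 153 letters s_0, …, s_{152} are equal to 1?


109

#1s = Σ_{n=0}^{152} s_n = Σ_{n=0}^{152} (⌊(n+1)α+ρ⌋ − ⌊nα+ρ⌋)
the sum telescopes: every ⌊nα+ρ⌋ with 0 < n < 153 appears once with + and once with −, leaving ⌊153α+ρ⌋ − ⌊0·α+ρ⌋
153α + ρ = (153·28) / 39 = 4284/39
ρ = 0/39
⌊4284/39⌋ = 109,  ⌊0/39⌋ = 0
#1s = 109 − 0 = 109


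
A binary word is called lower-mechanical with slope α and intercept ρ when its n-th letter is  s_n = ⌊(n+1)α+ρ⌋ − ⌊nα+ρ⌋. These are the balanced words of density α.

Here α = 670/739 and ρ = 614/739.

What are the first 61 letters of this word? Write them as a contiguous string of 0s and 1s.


1111111101111111111011111111110111111111101111111110111111111

n=0: ⌊(1·670+614)/739⌋ − ⌊(0·670+614)/739⌋ = ⌊1284/739⌋ − ⌊614/739⌋ = 1 − 0 = 1
n=1: ⌊(2·670+614)/739⌋ − ⌊(1·670+614)/739⌋ = ⌊1954/739⌋ − ⌊1284/739⌋ = 2 − 1 = 1
n=2: ⌊(3·670+614)/739⌋ − ⌊(2·670+614)/739⌋ = ⌊2624/739⌋ − ⌊1954/739⌋ = 3 − 2 = 1
n=3: ⌊(4·670+614)/739⌋ − ⌊(3·670+614)/739⌋ = ⌊3294/739⌋ − ⌊2624/739⌋ = 4 − 3 = 1
n=4: ⌊(5·670+614)/739⌋ − ⌊(4·670+614)/739⌋ = ⌊3964/739⌋ − ⌊3294/739⌋ = 5 − 4 = 1
n=5: ⌊(6·670+614)/739⌋ − ⌊(5·670+614)/739⌋ = ⌊4634/739⌋ − ⌊3964/739⌋ = 6 − 5 = 1
n=6: ⌊(7·670+614)/739⌋ − ⌊(6·670+614)/739⌋ = ⌊5304/739⌋ − ⌊4634/739⌋ = 7 − 6 = 1
n=7: ⌊(8·670+614)/739⌋ − ⌊(7·670+614)/739⌋ = ⌊5974/739⌋ − ⌊5304/739⌋ = 8 − 7 = 1
n=8: ⌊(9·670+614)/739⌋ − ⌊(8·670+614)/739⌋ = ⌊6644/739⌋ − ⌊5974/739⌋ = 8 − 8 = 0
n=9: ⌊(10·670+614)/739⌋ − ⌊(9·670+614)/739⌋ = ⌊7314/739⌋ − ⌊6644/739⌋ = 9 − 8 = 1
n=10: ⌊(11·670+614)/739⌋ − ⌊(10·670+614)/739⌋ = ⌊7984/739⌋ − ⌊7314/739⌋ = 10 − 9 = 1
n=11: ⌊(12·670+614)/739⌋ − ⌊(11·670+614)/739⌋ = ⌊8654/739⌋ − ⌊7984/739⌋ = 11 − 10 = 1
n=12: ⌊(13·670+614)/739⌋ − ⌊(12·670+614)/739⌋ = ⌊9324/739⌋ − ⌊8654/739⌋ = 12 − 11 = 1
n=13: ⌊(14·670+614)/739⌋ − ⌊(13·670+614)/739⌋ = ⌊9994/739⌋ − ⌊9324/739⌋ = 13 − 12 = 1
n=14: ⌊(15·670+614)/739⌋ − ⌊(14·670+614)/739⌋ = ⌊10664/739⌋ − ⌊9994/739⌋ = 14 − 13 = 1
n=15: ⌊(16·670+614)/739⌋ − ⌊(15·670+614)/739⌋ = ⌊11334/739⌋ − ⌊10664/739⌋ = 15 − 14 = 1
n=16: ⌊(17·670+614)/739⌋ − ⌊(16·670+614)/739⌋ = ⌊12004/739⌋ − ⌊11334/739⌋ = 16 − 15 = 1
n=17: ⌊(18·670+614)/739⌋ − ⌊(17·670+614)/739⌋ = ⌊12674/739⌋ − ⌊12004/739⌋ = 17 − 16 = 1
n=18: ⌊(19·670+614)/739⌋ − ⌊(18·670+614)/739⌋ = ⌊13344/739⌋ − ⌊12674/739⌋ = 18 − 17 = 1
n=19: ⌊(20·670+614)/739⌋ − ⌊(19·670+614)/739⌋ = ⌊14014/739⌋ − ⌊13344/739⌋ = 18 − 18 = 0
n=20: ⌊(21·670+614)/739⌋ − ⌊(20·670+614)/739⌋ = ⌊14684/739⌋ − ⌊14014/739⌋ = 19 − 18 = 1
n=21: ⌊(22·670+614)/739⌋ − ⌊(21·670+614)/739⌋ = ⌊15354/739⌋ − ⌊14684/739⌋ = 20 − 19 = 1
n=22: ⌊(23·670+614)/739⌋ − ⌊(22·670+614)/739⌋ = ⌊16024/739⌋ − ⌊15354/739⌋ = 21 − 20 = 1
n=23: ⌊(24·670+614)/739⌋ − ⌊(23·670+614)/739⌋ = ⌊16694/739⌋ − ⌊16024/739⌋ = 22 − 21 = 1
n=24: ⌊(25·670+614)/739⌋ − ⌊(24·670+614)/739⌋ = ⌊17364/739⌋ − ⌊16694/739⌋ = 23 − 22 = 1
n=25: ⌊(26·670+614)/739⌋ − ⌊(25·670+614)/739⌋ = ⌊18034/739⌋ − ⌊17364/739⌋ = 24 − 23 = 1
n=26: ⌊(27·670+614)/739⌋ − ⌊(26·670+614)/739⌋ = ⌊18704/739⌋ − ⌊18034/739⌋ = 25 − 24 = 1
n=27: ⌊(28·670+614)/739⌋ − ⌊(27·670+614)/739⌋ = ⌊19374/739⌋ − ⌊18704/739⌋ = 26 − 25 = 1
n=28: ⌊(29·670+614)/739⌋ − ⌊(28·670+614)/739⌋ = ⌊20044/739⌋ − ⌊19374/739⌋ = 27 − 26 = 1
n=29: ⌊(30·670+614)/739⌋ − ⌊(29·670+614)/739⌋ = ⌊20714/739⌋ − ⌊20044/739⌋ = 28 − 27 = 1
n=30: ⌊(31·670+614)/739⌋ − ⌊(30·670+614)/739⌋ = ⌊21384/739⌋ − ⌊20714/739⌋ = 28 − 28 = 0
n=31: ⌊(32·670+614)/739⌋ − ⌊(31·670+614)/739⌋ = ⌊22054/739⌋ − ⌊21384/739⌋ = 29 − 28 = 1
n=32: ⌊(33·670+614)/739⌋ − ⌊(32·670+614)/739⌋ = ⌊22724/739⌋ − ⌊22054/739⌋ = 30 − 29 = 1
n=33: ⌊(34·670+614)/739⌋ − ⌊(33·670+614)/739⌋ = ⌊23394/739⌋ − ⌊22724/739⌋ = 31 − 30 = 1
n=34: ⌊(35·670+614)/739⌋ − ⌊(34·670+614)/739⌋ = ⌊24064/739⌋ − ⌊23394/739⌋ = 32 − 31 = 1
n=35: ⌊(36·670+614)/739⌋ − ⌊(35·670+614)/739⌋ = ⌊24734/739⌋ − ⌊24064/739⌋ = 33 − 32 = 1
n=36: ⌊(37·670+614)/739⌋ − ⌊(36·670+614)/739⌋ = ⌊25404/739⌋ − ⌊24734/739⌋ = 34 − 33 = 1
n=37: ⌊(38·670+614)/739⌋ − ⌊(37·670+614)/739⌋ = ⌊26074/739⌋ − ⌊25404/739⌋ = 35 − 34 = 1
n=38: ⌊(39·670+614)/739⌋ − ⌊(38·670+614)/739⌋ = ⌊26744/739⌋ − ⌊26074/739⌋ = 36 − 35 = 1
n=39: ⌊(40·670+614)/739⌋ − ⌊(39·670+614)/739⌋ = ⌊27414/739⌋ − ⌊26744/739⌋ = 37 − 36 = 1
n=40: ⌊(41·670+614)/739⌋ − ⌊(40·670+614)/739⌋ = ⌊28084/739⌋ − ⌊27414/739⌋ = 38 − 37 = 1
n=41: ⌊(42·670+614)/739⌋ − ⌊(41·670+614)/739⌋ = ⌊28754/739⌋ − ⌊28084/739⌋ = 38 − 38 = 0
n=42: ⌊(43·670+614)/739⌋ − ⌊(42·670+614)/739⌋ = ⌊29424/739⌋ − ⌊28754/739⌋ = 39 − 38 = 1
n=43: ⌊(44·670+614)/739⌋ − ⌊(43·670+614)/739⌋ = ⌊30094/739⌋ − ⌊29424/739⌋ = 40 − 39 = 1
n=44: ⌊(45·670+614)/739⌋ − ⌊(44·670+614)/739⌋ = ⌊30764/739⌋ − ⌊30094/739⌋ = 41 − 40 = 1
n=45: ⌊(46·670+614)/739⌋ − ⌊(45·670+614)/739⌋ = ⌊31434/739⌋ − ⌊30764/739⌋ = 42 − 41 = 1
n=46: ⌊(47·670+614)/739⌋ − ⌊(46·670+614)/739⌋ = ⌊32104/739⌋ − ⌊31434/739⌋ = 43 − 42 = 1
n=47: ⌊(48·670+614)/739⌋ − ⌊(47·670+614)/739⌋ = ⌊32774/739⌋ − ⌊32104/739⌋ = 44 − 43 = 1
n=48: ⌊(49·670+614)/739⌋ − ⌊(48·670+614)/739⌋ = ⌊33444/739⌋ − ⌊32774/739⌋ = 45 − 44 = 1
n=49: ⌊(50·670+614)/739⌋ − ⌊(49·670+614)/739⌋ = ⌊34114/739⌋ − ⌊33444/739⌋ = 46 − 45 = 1
n=50: ⌊(51·670+614)/739⌋ − ⌊(50·670+614)/739⌋ = ⌊34784/739⌋ − ⌊34114/739⌋ = 47 − 46 = 1
n=51: ⌊(52·670+614)/739⌋ − ⌊(51·670+614)/739⌋ = ⌊35454/739⌋ − ⌊34784/739⌋ = 47 − 47 = 0
n=52: ⌊(53·670+614)/739⌋ − ⌊(52·670+614)/739⌋ = ⌊36124/739⌋ − ⌊35454/739⌋ = 48 − 47 = 1
n=53: ⌊(54·670+614)/739⌋ − ⌊(53·670+614)/739⌋ = ⌊36794/739⌋ − ⌊36124/739⌋ = 49 − 48 = 1
n=54: ⌊(55·670+614)/739⌋ − ⌊(54·670+614)/739⌋ = ⌊37464/739⌋ − ⌊36794/739⌋ = 50 − 49 = 1
n=55: ⌊(56·670+614)/739⌋ − ⌊(55·670+614)/739⌋ = ⌊38134/739⌋ − ⌊37464/739⌋ = 51 − 50 = 1
n=56: ⌊(57·670+614)/739⌋ − ⌊(56·670+614)/739⌋ = ⌊38804/739⌋ − ⌊38134/739⌋ = 52 − 51 = 1
n=57: ⌊(58·670+614)/739⌋ − ⌊(57·670+614)/739⌋ = ⌊39474/739⌋ − ⌊38804/739⌋ = 53 − 52 = 1
n=58: ⌊(59·670+614)/739⌋ − ⌊(58·670+614)/739⌋ = ⌊40144/739⌋ − ⌊39474/739⌋ = 54 − 53 = 1
n=59: ⌊(60·670+614)/739⌋ − ⌊(59·670+614)/739⌋ = ⌊40814/739⌋ − ⌊40144/739⌋ = 55 − 54 = 1
n=60: ⌊(61·670+614)/739⌋ − ⌊(60·670+614)/739⌋ = ⌊41484/739⌋ − ⌊40814/739⌋ = 56 − 55 = 1


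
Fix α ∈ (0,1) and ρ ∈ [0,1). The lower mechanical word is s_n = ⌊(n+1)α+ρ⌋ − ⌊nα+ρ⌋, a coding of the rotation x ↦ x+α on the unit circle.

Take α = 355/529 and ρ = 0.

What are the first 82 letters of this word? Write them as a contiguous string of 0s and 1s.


n=0: ⌊(1·355)/529⌋ − ⌊(0·355)/529⌋ = ⌊355/529⌋ − ⌊0/529⌋ = 0 − 0 = 0
n=1: ⌊(2·355)/529⌋ − ⌊(1·355)/529⌋ = ⌊710/529⌋ − ⌊355/529⌋ = 1 − 0 = 1
n=2: ⌊(3·355)/529⌋ − ⌊(2·355)/529⌋ = ⌊1065/529⌋ − ⌊710/529⌋ = 2 − 1 = 1
n=3: ⌊(4·355)/529⌋ − ⌊(3·355)/529⌋ = ⌊1420/529⌋ − ⌊1065/529⌋ = 2 − 2 = 0
n=4: ⌊(5·355)/529⌋ − ⌊(4·355)/529⌋ = ⌊1775/529⌋ − ⌊1420/529⌋ = 3 − 2 = 1
n=5: ⌊(6·355)/529⌋ − ⌊(5·355)/529⌋ = ⌊2130/529⌋ − ⌊1775/529⌋ = 4 − 3 = 1
n=6: ⌊(7·355)/529⌋ − ⌊(6·355)/529⌋ = ⌊2485/529⌋ − ⌊2130/529⌋ = 4 − 4 = 0
n=7: ⌊(8·355)/529⌋ − ⌊(7·355)/529⌋ = ⌊2840/529⌋ − ⌊2485/529⌋ = 5 − 4 = 1
n=8: ⌊(9·355)/529⌋ − ⌊(8·355)/529⌋ = ⌊3195/529⌋ − ⌊2840/529⌋ = 6 − 5 = 1
n=9: ⌊(10·355)/529⌋ − ⌊(9·355)/529⌋ = ⌊3550/529⌋ − ⌊3195/529⌋ = 6 − 6 = 0
n=10: ⌊(11·355)/529⌋ − ⌊(10·355)/529⌋ = ⌊3905/529⌋ − ⌊3550/529⌋ = 7 − 6 = 1
n=11: ⌊(12·355)/529⌋ − ⌊(11·355)/529⌋ = ⌊4260/529⌋ − ⌊3905/529⌋ = 8 − 7 = 1
n=12: ⌊(13·355)/529⌋ − ⌊(12·355)/529⌋ = ⌊4615/529⌋ − ⌊4260/529⌋ = 8 − 8 = 0
n=13: ⌊(14·355)/529⌋ − ⌊(13·355)/529⌋ = ⌊4970/529⌋ − ⌊4615/529⌋ = 9 − 8 = 1
n=14: ⌊(15·355)/529⌋ − ⌊(14·355)/529⌋ = ⌊5325/529⌋ − ⌊4970/529⌋ = 10 − 9 = 1
n=15: ⌊(16·355)/529⌋ − ⌊(15·355)/529⌋ = ⌊5680/529⌋ − ⌊5325/529⌋ = 10 − 10 = 0
n=16: ⌊(17·355)/529⌋ − ⌊(16·355)/529⌋ = ⌊6035/529⌋ − ⌊5680/529⌋ = 11 − 10 = 1
n=17: ⌊(18·355)/529⌋ − ⌊(17·355)/529⌋ = ⌊6390/529⌋ − ⌊6035/529⌋ = 12 − 11 = 1
n=18: ⌊(19·355)/529⌋ − ⌊(18·355)/529⌋ = ⌊6745/529⌋ − ⌊6390/529⌋ = 12 − 12 = 0
n=19: ⌊(20·355)/529⌋ − ⌊(19·355)/529⌋ = ⌊7100/529⌋ − ⌊6745/529⌋ = 13 − 12 = 1
n=20: ⌊(21·355)/529⌋ − ⌊(20·355)/529⌋ = ⌊7455/529⌋ − ⌊7100/529⌋ = 14 − 13 = 1
n=21: ⌊(22·355)/529⌋ − ⌊(21·355)/529⌋ = ⌊7810/529⌋ − ⌊7455/529⌋ = 14 − 14 = 0
n=22: ⌊(23·355)/529⌋ − ⌊(22·355)/529⌋ = ⌊8165/529⌋ − ⌊7810/529⌋ = 15 − 14 = 1
n=23: ⌊(24·355)/529⌋ − ⌊(23·355)/529⌋ = ⌊8520/529⌋ − ⌊8165/529⌋ = 16 − 15 = 1
n=24: ⌊(25·355)/529⌋ − ⌊(24·355)/529⌋ = ⌊8875/529⌋ − ⌊8520/529⌋ = 16 − 16 = 0
n=25: ⌊(26·355)/529⌋ − ⌊(25·355)/529⌋ = ⌊9230/529⌋ − ⌊8875/529⌋ = 17 − 16 = 1
n=26: ⌊(27·355)/529⌋ − ⌊(26·355)/529⌋ = ⌊9585/529⌋ − ⌊9230/529⌋ = 18 − 17 = 1
n=27: ⌊(28·355)/529⌋ − ⌊(27·355)/529⌋ = ⌊9940/529⌋ − ⌊9585/529⌋ = 18 − 18 = 0
n=28: ⌊(29·355)/529⌋ − ⌊(28·355)/529⌋ = ⌊10295/529⌋ − ⌊9940/529⌋ = 19 − 18 = 1
n=29: ⌊(30·355)/529⌋ − ⌊(29·355)/529⌋ = ⌊10650/529⌋ − ⌊10295/529⌋ = 20 − 19 = 1
n=30: ⌊(31·355)/529⌋ − ⌊(30·355)/529⌋ = ⌊11005/529⌋ − ⌊10650/529⌋ = 20 − 20 = 0
n=31: ⌊(32·355)/529⌋ − ⌊(31·355)/529⌋ = ⌊11360/529⌋ − ⌊11005/529⌋ = 21 − 20 = 1
n=32: ⌊(33·355)/529⌋ − ⌊(32·355)/529⌋ = ⌊11715/529⌋ − ⌊11360/529⌋ = 22 − 21 = 1
n=33: ⌊(34·355)/529⌋ − ⌊(33·355)/529⌋ = ⌊12070/529⌋ − ⌊11715/529⌋ = 22 − 22 = 0
n=34: ⌊(35·355)/529⌋ − ⌊(34·355)/529⌋ = ⌊12425/529⌋ − ⌊12070/529⌋ = 23 − 22 = 1
n=35: ⌊(36·355)/529⌋ − ⌊(35·355)/529⌋ = ⌊12780/529⌋ − ⌊12425/529⌋ = 24 − 23 = 1
n=36: ⌊(37·355)/529⌋ − ⌊(36·355)/529⌋ = ⌊13135/529⌋ − ⌊12780/529⌋ = 24 − 24 = 0
n=37: ⌊(38·355)/529⌋ − ⌊(37·355)/529⌋ = ⌊13490/529⌋ − ⌊13135/529⌋ = 25 − 24 = 1
n=38: ⌊(39·355)/529⌋ − ⌊(38·355)/529⌋ = ⌊13845/529⌋ − ⌊13490/529⌋ = 26 − 25 = 1
n=39: ⌊(40·355)/529⌋ − ⌊(39·355)/529⌋ = ⌊14200/529⌋ − ⌊13845/529⌋ = 26 − 26 = 0
n=40: ⌊(41·355)/529⌋ − ⌊(40·355)/529⌋ = ⌊14555/529⌋ − ⌊14200/529⌋ = 27 − 26 = 1
n=41: ⌊(42·355)/529⌋ − ⌊(41·355)/529⌋ = ⌊14910/529⌋ − ⌊14555/529⌋ = 28 − 27 = 1
n=42: ⌊(43·355)/529⌋ − ⌊(42·355)/529⌋ = ⌊15265/529⌋ − ⌊14910/529⌋ = 28 − 28 = 0
n=43: ⌊(44·355)/529⌋ − ⌊(43·355)/529⌋ = ⌊15620/529⌋ − ⌊15265/529⌋ = 29 − 28 = 1
n=44: ⌊(45·355)/529⌋ − ⌊(44·355)/529⌋ = ⌊15975/529⌋ − ⌊15620/529⌋ = 30 − 29 = 1
n=45: ⌊(46·355)/529⌋ − ⌊(45·355)/529⌋ = ⌊16330/529⌋ − ⌊15975/529⌋ = 30 − 30 = 0
n=46: ⌊(47·355)/529⌋ − ⌊(46·355)/529⌋ = ⌊16685/529⌋ − ⌊16330/529⌋ = 31 − 30 = 1
n=47: ⌊(48·355)/529⌋ − ⌊(47·355)/529⌋ = ⌊17040/529⌋ − ⌊16685/529⌋ = 32 − 31 = 1
n=48: ⌊(49·355)/529⌋ − ⌊(48·355)/529⌋ = ⌊17395/529⌋ − ⌊17040/529⌋ = 32 − 32 = 0
n=49: ⌊(50·355)/529⌋ − ⌊(49·355)/529⌋ = ⌊17750/529⌋ − ⌊17395/529⌋ = 33 − 32 = 1
n=50: ⌊(51·355)/529⌋ − ⌊(50·355)/529⌋ = ⌊18105/529⌋ − ⌊17750/529⌋ = 34 − 33 = 1
n=51: ⌊(52·355)/529⌋ − ⌊(51·355)/529⌋ = ⌊18460/529⌋ − ⌊18105/529⌋ = 34 − 34 = 0
n=52: ⌊(53·355)/529⌋ − ⌊(52·355)/529⌋ = ⌊18815/529⌋ − ⌊18460/529⌋ = 35 − 34 = 1
n=53: ⌊(54·355)/529⌋ − ⌊(53·355)/529⌋ = ⌊19170/529⌋ − ⌊18815/529⌋ = 36 − 35 = 1
n=54: ⌊(55·355)/529⌋ − ⌊(54·355)/529⌋ = ⌊19525/529⌋ − ⌊19170/529⌋ = 36 − 36 = 0
n=55: ⌊(56·355)/529⌋ − ⌊(55·355)/529⌋ = ⌊19880/529⌋ − ⌊19525/529⌋ = 37 − 36 = 1
n=56: ⌊(57·355)/529⌋ − ⌊(56·355)/529⌋ = ⌊20235/529⌋ − ⌊19880/529⌋ = 38 − 37 = 1
n=57: ⌊(58·355)/529⌋ − ⌊(57·355)/529⌋ = ⌊20590/529⌋ − ⌊20235/529⌋ = 38 − 38 = 0
n=58: ⌊(59·355)/529⌋ − ⌊(58·355)/529⌋ = ⌊20945/529⌋ − ⌊20590/529⌋ = 39 − 38 = 1
n=59: ⌊(60·355)/529⌋ − ⌊(59·355)/529⌋ = ⌊21300/529⌋ − ⌊20945/529⌋ = 40 − 39 = 1
n=60: ⌊(61·355)/529⌋ − ⌊(60·355)/529⌋ = ⌊21655/529⌋ − ⌊21300/529⌋ = 40 − 40 = 0
n=61: ⌊(62·355)/529⌋ − ⌊(61·355)/529⌋ = ⌊22010/529⌋ − ⌊21655/529⌋ = 41 − 40 = 1
n=62: ⌊(63·355)/529⌋ − ⌊(62·355)/529⌋ = ⌊22365/529⌋ − ⌊22010/529⌋ = 42 − 41 = 1
n=63: ⌊(64·355)/529⌋ − ⌊(63·355)/529⌋ = ⌊22720/529⌋ − ⌊22365/529⌋ = 42 − 42 = 0
n=64: ⌊(65·355)/529⌋ − ⌊(64·355)/529⌋ = ⌊23075/529⌋ − ⌊22720/529⌋ = 43 − 42 = 1
n=65: ⌊(66·355)/529⌋ − ⌊(65·355)/529⌋ = ⌊23430/529⌋ − ⌊23075/529⌋ = 44 − 43 = 1
n=66: ⌊(67·355)/529⌋ − ⌊(66·355)/529⌋ = ⌊23785/529⌋ − ⌊23430/529⌋ = 44 − 44 = 0
n=67: ⌊(68·355)/529⌋ − ⌊(67·355)/529⌋ = ⌊24140/529⌋ − ⌊23785/529⌋ = 45 − 44 = 1
n=68: ⌊(69·355)/529⌋ − ⌊(68·355)/529⌋ = ⌊24495/529⌋ − ⌊24140/529⌋ = 46 − 45 = 1
n=69: ⌊(70·355)/529⌋ − ⌊(69·355)/529⌋ = ⌊24850/529⌋ − ⌊24495/529⌋ = 46 − 46 = 0
n=70: ⌊(71·355)/529⌋ − ⌊(70·355)/529⌋ = ⌊25205/529⌋ − ⌊24850/529⌋ = 47 − 46 = 1
n=71: ⌊(72·355)/529⌋ − ⌊(71·355)/529⌋ = ⌊25560/529⌋ − ⌊25205/529⌋ = 48 − 47 = 1
n=72: ⌊(73·355)/529⌋ − ⌊(72·355)/529⌋ = ⌊25915/529⌋ − ⌊25560/529⌋ = 48 − 48 = 0
n=73: ⌊(74·355)/529⌋ − ⌊(73·355)/529⌋ = ⌊26270/529⌋ − ⌊25915/529⌋ = 49 − 48 = 1
n=74: ⌊(75·355)/529⌋ − ⌊(74·355)/529⌋ = ⌊26625/529⌋ − ⌊26270/529⌋ = 50 − 49 = 1
n=75: ⌊(76·355)/529⌋ − ⌊(75·355)/529⌋ = ⌊26980/529⌋ − ⌊26625/529⌋ = 51 − 50 = 1
n=76: ⌊(77·355)/529⌋ − ⌊(76·355)/529⌋ = ⌊27335/529⌋ − ⌊26980/529⌋ = 51 − 51 = 0
n=77: ⌊(78·355)/529⌋ − ⌊(77·355)/529⌋ = ⌊27690/529⌋ − ⌊27335/529⌋ = 52 − 51 = 1
n=78: ⌊(79·355)/529⌋ − ⌊(78·355)/529⌋ = ⌊28045/529⌋ − ⌊27690/529⌋ = 53 − 52 = 1
n=79: ⌊(80·355)/529⌋ − ⌊(79·355)/529⌋ = ⌊28400/529⌋ − ⌊28045/529⌋ = 53 − 53 = 0
n=80: ⌊(81·355)/529⌋ − ⌊(80·355)/529⌋ = ⌊28755/529⌋ − ⌊28400/529⌋ = 54 − 53 = 1
n=81: ⌊(82·355)/529⌋ − ⌊(81·355)/529⌋ = ⌊29110/529⌋ − ⌊28755/529⌋ = 55 − 54 = 1

0110110110110110110110110110110110110110110110110110110110110110110110110111011011
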